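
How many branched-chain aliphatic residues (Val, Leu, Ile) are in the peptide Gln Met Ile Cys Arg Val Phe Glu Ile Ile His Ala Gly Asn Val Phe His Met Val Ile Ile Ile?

9

Matching residues: Ile3, Val6, Ile9, Ile10, Val15, Val19, Ile20, Ile21, Ile22.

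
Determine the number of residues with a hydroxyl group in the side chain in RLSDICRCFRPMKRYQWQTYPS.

Serine (S), threonine (T), and tyrosine (Y) each carry a hydroxyl group on the side chain.
Matching residues: S3, Y15, T19, Y20, S22.

5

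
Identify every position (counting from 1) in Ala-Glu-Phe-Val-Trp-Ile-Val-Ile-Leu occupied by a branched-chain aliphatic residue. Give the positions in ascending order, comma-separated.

The BCAAs are Val, Leu, and Ile — aliphatic side chains with a branch point.
Matching residues: Val4, Ile6, Val7, Ile8, Leu9.

4, 6, 7, 8, 9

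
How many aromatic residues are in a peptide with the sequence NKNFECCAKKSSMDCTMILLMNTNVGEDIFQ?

2

F, W, and Y each carry an aromatic ring on the side chain.
Matching residues: F4, F30.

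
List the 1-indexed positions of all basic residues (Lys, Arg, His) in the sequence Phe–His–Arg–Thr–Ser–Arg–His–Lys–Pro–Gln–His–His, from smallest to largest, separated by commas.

Matching residues: His2, Arg3, Arg6, His7, Lys8, His11, His12.

2, 3, 6, 7, 8, 11, 12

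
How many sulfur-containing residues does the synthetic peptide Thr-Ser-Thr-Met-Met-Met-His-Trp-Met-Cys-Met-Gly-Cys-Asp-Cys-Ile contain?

The sulfur-bearing residues are cysteine (–SH) and methionine (–S–CH₃).
Matching residues: Met4, Met5, Met6, Met9, Cys10, Met11, Cys13, Cys15.

8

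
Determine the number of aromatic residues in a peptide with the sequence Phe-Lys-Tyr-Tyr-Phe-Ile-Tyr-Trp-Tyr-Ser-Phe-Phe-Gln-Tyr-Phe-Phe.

F, W, and Y each carry an aromatic ring on the side chain.
Matching residues: Phe1, Tyr3, Tyr4, Phe5, Tyr7, Trp8, Tyr9, Phe11, Phe12, Tyr14, Phe15, Phe16.

12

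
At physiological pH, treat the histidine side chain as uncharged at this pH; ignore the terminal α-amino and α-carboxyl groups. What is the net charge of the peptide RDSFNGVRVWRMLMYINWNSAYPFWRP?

+3

Near pH 7.4, K and R contribute +1 each, D and E contribute −1 each, and every other side chain (His included, as stated) is uncharged.
Positive (K, R): R1, R8, R11, R26 → +4.
Negative (D, E): D2 → −1.
Net charge = (+4) + (−1) = +3.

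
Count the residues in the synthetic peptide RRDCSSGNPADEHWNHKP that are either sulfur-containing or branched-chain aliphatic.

1

Sulfur-containing: C, M. Branched-chain aliphatic: I, L, V.
Sulfur-containing residues here: C4 (1).
Branched-chain aliphatic residues here: none (0).
The two groups share no amino acid, so total = 1 + 0 = 1.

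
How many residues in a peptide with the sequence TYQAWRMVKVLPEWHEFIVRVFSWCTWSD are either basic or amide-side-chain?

5

Basic: H, K, R. Amide-side-chain: N, Q.
Basic residues here: R6, K9, H15, R20 (4).
Amide-side-chain residues here: Q3 (1).
The two groups share no amino acid, so total = 4 + 1 = 5.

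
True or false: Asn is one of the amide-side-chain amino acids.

True

Asparagine (N) and glutamine (Q) have uncharged amide side chains.
Asparagine is in this group.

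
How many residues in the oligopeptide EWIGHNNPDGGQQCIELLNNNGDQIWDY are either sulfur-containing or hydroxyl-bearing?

2

Sulfur-containing: C, M. Hydroxyl-bearing: S, T, Y.
Sulfur-containing residues here: C14 (1).
Hydroxyl-bearing residues here: Y28 (1).
The two groups share no amino acid, so total = 1 + 1 = 2.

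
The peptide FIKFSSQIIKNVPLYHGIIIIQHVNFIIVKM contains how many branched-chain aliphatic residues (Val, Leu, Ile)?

Matching residues: I2, I8, I9, V12, L14, I18, I19, I20, I21, V24, I27, I28, V29.

13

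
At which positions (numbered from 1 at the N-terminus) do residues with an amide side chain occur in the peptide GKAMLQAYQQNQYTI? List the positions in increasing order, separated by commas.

Only N (asparagine) and Q (glutamine) carry a side-chain carboxamide.
Matching residues: Q6, Q9, Q10, N11, Q12.

6, 9, 10, 11, 12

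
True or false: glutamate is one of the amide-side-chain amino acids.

Asparagine (N) and glutamine (Q) have uncharged amide side chains.
Glutamate is not in this group.

False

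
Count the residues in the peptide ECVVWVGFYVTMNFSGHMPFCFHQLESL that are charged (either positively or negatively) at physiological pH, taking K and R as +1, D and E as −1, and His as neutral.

Charged side chains at pH ~7.4: K, R (positive); D, E (negative).
Matching residues: E1, E26.

2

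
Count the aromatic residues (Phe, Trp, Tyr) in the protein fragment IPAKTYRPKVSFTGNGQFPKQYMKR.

4

Matching residues: Y6, F12, F18, Y22.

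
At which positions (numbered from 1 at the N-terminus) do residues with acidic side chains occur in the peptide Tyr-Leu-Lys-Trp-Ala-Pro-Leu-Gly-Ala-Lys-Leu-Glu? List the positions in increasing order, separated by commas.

The acidic residues are Asp (D) and Glu (E), whose side chains end in a carboxylate group.
Matching residues: Glu12.

12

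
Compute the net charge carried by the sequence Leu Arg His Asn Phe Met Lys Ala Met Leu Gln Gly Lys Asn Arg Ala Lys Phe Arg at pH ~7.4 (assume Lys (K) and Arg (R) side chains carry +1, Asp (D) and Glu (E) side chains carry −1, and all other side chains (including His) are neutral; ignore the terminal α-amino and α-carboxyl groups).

+6

Positive (K, R): Arg2, Lys7, Lys13, Arg15, Lys17, Arg19 → +6.
Negative (D, E): none → −0.
Net charge = (+6) + (−0) = +6.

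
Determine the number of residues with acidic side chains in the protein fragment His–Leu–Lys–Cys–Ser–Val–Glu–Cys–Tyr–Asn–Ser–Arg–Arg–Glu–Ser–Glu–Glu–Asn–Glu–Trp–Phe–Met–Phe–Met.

5

The acidic residues are Asp (D) and Glu (E), whose side chains end in a carboxylate group.
Matching residues: Glu7, Glu14, Glu16, Glu17, Glu19.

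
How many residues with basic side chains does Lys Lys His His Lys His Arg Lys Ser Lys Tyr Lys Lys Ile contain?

The basic amino acids are Lys (K), Arg (R), and His (H).
Matching residues: Lys1, Lys2, His3, His4, Lys5, His6, Arg7, Lys8, Lys10, Lys12, Lys13.

11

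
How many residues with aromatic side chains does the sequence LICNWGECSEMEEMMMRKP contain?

1

The aromatic amino acids are Phe (F, benzyl), Trp (W, indole), and Tyr (Y, phenol).
Matching residues: W5.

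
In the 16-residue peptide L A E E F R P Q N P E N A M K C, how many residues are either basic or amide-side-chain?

Basic: H, K, R. Amide-side-chain: N, Q.
Basic residues here: R6, K15 (2).
Amide-side-chain residues here: Q8, N9, N12 (3).
The two groups share no amino acid, so total = 2 + 3 = 5.

5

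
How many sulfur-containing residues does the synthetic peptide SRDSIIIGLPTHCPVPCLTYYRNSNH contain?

2

The sulfur-bearing residues are cysteine (–SH) and methionine (–S–CH₃).
Matching residues: C13, C17.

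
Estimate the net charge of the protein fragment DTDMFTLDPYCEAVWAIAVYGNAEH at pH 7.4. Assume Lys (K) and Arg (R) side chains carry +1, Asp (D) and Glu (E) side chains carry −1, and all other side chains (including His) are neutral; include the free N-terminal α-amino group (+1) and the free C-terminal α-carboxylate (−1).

Positive (K, R): none → +0.
Negative (D, E): D1, D3, D8, E12, E24 → −5.
The N-terminus (+1) and C-terminus (−1) cancel.
Net charge = (+0) + (−5) = −5.

-5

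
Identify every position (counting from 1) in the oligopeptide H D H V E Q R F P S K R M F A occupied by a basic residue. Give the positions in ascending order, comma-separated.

Matching residues: H1, H3, R7, K11, R12.

1, 3, 7, 11, 12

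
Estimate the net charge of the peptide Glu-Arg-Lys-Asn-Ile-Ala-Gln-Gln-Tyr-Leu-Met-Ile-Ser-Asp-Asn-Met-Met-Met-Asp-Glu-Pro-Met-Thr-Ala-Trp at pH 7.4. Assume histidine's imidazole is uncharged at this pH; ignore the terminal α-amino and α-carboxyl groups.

Near pH 7.4, K and R contribute +1 each, D and E contribute −1 each, and every other side chain (His included, as stated) is uncharged.
Positive (K, R): Arg2, Lys3 → +2.
Negative (D, E): Glu1, Asp14, Asp19, Glu20 → −4.
Net charge = (+2) + (−4) = −2.

-2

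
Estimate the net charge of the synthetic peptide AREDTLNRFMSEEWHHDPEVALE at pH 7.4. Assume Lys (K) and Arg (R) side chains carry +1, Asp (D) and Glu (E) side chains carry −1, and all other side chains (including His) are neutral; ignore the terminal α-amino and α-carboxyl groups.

Positive (K, R): R2, R8 → +2.
Negative (D, E): E3, D4, E12, E13, D17, E19, E23 → −7.
Net charge = (+2) + (−7) = −5.

-5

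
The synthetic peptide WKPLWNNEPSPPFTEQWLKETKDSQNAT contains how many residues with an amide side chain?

Only N (asparagine) and Q (glutamine) carry a side-chain carboxamide.
Matching residues: N6, N7, Q16, Q25, N26.

5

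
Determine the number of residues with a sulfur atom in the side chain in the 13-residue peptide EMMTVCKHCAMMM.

The sulfur-bearing residues are cysteine (–SH) and methionine (–S–CH₃).
Matching residues: M2, M3, C6, C9, M11, M12, M13.

7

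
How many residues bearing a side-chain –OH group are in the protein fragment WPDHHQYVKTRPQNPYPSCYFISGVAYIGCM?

Serine (S), threonine (T), and tyrosine (Y) each carry a hydroxyl group on the side chain.
Matching residues: Y7, T10, Y16, S18, Y20, S23, Y27.

7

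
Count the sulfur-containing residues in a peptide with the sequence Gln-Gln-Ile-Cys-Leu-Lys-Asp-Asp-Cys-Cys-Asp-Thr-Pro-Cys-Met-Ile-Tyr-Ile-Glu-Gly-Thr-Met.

The sulfur-bearing residues are cysteine (–SH) and methionine (–S–CH₃).
Matching residues: Cys4, Cys9, Cys10, Cys14, Met15, Met22.

6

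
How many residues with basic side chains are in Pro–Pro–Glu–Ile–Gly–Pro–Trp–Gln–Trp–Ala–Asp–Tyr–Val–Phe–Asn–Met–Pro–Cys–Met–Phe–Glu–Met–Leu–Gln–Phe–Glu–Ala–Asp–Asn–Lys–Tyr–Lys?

K, R, and H are the three residues with basic side chains (ε-amine, guanidinium, and imidazole respectively).
Matching residues: Lys30, Lys32.

2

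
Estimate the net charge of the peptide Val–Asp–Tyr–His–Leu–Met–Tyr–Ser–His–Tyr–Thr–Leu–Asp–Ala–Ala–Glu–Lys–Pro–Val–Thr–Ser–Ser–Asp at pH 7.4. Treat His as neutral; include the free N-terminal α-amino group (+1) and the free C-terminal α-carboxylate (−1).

-3

The side chains ionized at physiological pH are Lys/Arg (+1) and Asp/Glu (−1); with His treated as neutral, nothing else contributes.
Positive (K, R): Lys17 → +1.
Negative (D, E): Asp2, Asp13, Glu16, Asp23 → −4.
The N-terminus (+1) and C-terminus (−1) cancel.
Net charge = (+1) + (−4) = −3.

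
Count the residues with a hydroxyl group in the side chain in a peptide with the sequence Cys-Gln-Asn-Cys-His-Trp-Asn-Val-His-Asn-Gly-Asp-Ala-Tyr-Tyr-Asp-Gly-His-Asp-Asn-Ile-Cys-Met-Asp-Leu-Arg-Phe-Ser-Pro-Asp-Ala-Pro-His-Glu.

S, T, and Y are the three residues with a side-chain hydroxyl.
Matching residues: Tyr14, Tyr15, Ser28.

3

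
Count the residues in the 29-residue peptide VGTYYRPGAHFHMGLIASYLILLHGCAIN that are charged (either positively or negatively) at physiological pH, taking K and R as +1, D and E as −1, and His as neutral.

1

Charged side chains at pH ~7.4: K, R (positive); D, E (negative).
Matching residues: R6.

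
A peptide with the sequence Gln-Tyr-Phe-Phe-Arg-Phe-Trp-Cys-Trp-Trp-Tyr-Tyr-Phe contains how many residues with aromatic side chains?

The aromatic amino acids are Phe (F, benzyl), Trp (W, indole), and Tyr (Y, phenol).
Matching residues: Tyr2, Phe3, Phe4, Phe6, Trp7, Trp9, Trp10, Tyr11, Tyr12, Phe13.

10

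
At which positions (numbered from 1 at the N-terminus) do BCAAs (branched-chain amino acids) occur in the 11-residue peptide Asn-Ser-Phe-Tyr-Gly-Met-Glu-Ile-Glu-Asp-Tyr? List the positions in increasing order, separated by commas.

8

V, L, and I make up the branched-chain aliphatic group.
Matching residues: Ile8.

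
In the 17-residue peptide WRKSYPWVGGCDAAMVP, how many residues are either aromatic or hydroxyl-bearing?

Aromatic: F, W, Y. Hydroxyl-bearing: S, T, Y.
Aromatic residues here: W1, Y5, W7 (3).
Hydroxyl-bearing residues here: S4, Y5 (2).
Y is in both groups, so the 1 Y residue must not be double-counted.
Total = 3 + 2 − 1 = 4.

4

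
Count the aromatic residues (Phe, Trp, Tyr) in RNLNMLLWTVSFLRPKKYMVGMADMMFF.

5

Matching residues: W8, F12, Y18, F27, F28.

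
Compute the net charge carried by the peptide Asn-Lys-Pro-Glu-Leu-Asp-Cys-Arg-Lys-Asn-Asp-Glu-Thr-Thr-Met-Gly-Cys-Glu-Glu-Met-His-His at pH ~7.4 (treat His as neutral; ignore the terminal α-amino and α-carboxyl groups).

Near pH 7.4, K and R contribute +1 each, D and E contribute −1 each, and every other side chain (His included, as stated) is uncharged.
Positive (K, R): Lys2, Arg8, Lys9 → +3.
Negative (D, E): Glu4, Asp6, Asp11, Glu12, Glu18, Glu19 → −6.
Net charge = (+3) + (−6) = −3.

-3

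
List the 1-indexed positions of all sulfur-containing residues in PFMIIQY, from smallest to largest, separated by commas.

3

The sulfur-bearing residues are cysteine (–SH) and methionine (–S–CH₃).
Matching residues: M3.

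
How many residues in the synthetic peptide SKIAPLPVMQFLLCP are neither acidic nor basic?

Acidic: D, E. Basic: K, R, H. All other residues are neither.
Matching residues: S1, I3, A4, P5, L6, P7, V8, M9, Q10, F11, L12, L13, C14, P15.

14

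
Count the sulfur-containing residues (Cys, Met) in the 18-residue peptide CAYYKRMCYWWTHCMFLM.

Matching residues: C1, M7, C8, C14, M15, M18.

6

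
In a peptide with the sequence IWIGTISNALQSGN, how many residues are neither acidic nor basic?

Acidic: D, E. Basic: K, R, H. All other residues are neither.
Matching residues: I1, W2, I3, G4, T5, I6, S7, N8, A9, L10, Q11, S12, G13, N14.

14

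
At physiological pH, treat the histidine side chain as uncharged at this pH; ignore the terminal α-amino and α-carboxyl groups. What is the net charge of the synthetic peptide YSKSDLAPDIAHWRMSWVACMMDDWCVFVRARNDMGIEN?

At pH ~7.4 the Lys and Arg side chains are protonated (+1), the Asp and Glu side chains are deprotonated (−1), and with His taken as neutral all other side chains carry no charge.
Positive (K, R): K3, R14, R30, R32 → +4.
Negative (D, E): D5, D9, D23, D24, D34, E38 → −6.
Net charge = (+4) + (−6) = −2.

-2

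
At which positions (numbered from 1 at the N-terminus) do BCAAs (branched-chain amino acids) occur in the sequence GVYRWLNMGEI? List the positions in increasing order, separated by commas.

Valine (V), leucine (L), and isoleucine (I) are the branched-chain amino acids.
Matching residues: V2, L6, I11.

2, 6, 11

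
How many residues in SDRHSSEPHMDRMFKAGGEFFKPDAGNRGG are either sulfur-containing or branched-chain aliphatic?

2

Sulfur-containing: C, M. Branched-chain aliphatic: I, L, V.
Sulfur-containing residues here: M10, M13 (2).
Branched-chain aliphatic residues here: none (0).
The two groups share no amino acid, so total = 2 + 0 = 2.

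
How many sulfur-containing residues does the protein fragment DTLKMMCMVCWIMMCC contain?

9

Only Cys (C) and Met (M) have a sulfur atom in the side chain.
Matching residues: M5, M6, C7, M8, C10, M13, M14, C15, C16.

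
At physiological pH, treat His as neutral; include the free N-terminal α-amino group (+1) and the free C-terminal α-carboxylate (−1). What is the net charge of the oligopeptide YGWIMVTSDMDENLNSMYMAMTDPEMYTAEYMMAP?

-6

Near pH 7.4, K and R contribute +1 each, D and E contribute −1 each, and every other side chain (His included, as stated) is uncharged.
Positive (K, R): none → +0.
Negative (D, E): D9, D11, E12, D23, E25, E30 → −6.
The N-terminus (+1) and C-terminus (−1) cancel.
Net charge = (+0) + (−6) = −6.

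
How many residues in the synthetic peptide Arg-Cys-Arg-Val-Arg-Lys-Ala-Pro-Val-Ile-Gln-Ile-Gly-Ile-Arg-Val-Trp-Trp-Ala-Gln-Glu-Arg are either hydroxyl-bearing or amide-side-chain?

Hydroxyl-bearing: S, T, Y. Amide-side-chain: N, Q.
Hydroxyl-bearing residues here: none (0).
Amide-side-chain residues here: Gln11, Gln20 (2).
The two groups share no amino acid, so total = 0 + 2 = 2.

2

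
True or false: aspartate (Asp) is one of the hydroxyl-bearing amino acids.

Serine (S), threonine (T), and tyrosine (Y) each carry a hydroxyl group on the side chain.
Aspartate is not in this group.

False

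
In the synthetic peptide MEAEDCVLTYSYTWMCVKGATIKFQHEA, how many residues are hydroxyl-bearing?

Serine (S), threonine (T), and tyrosine (Y) each carry a hydroxyl group on the side chain.
Matching residues: T9, Y10, S11, Y12, T13, T21.

6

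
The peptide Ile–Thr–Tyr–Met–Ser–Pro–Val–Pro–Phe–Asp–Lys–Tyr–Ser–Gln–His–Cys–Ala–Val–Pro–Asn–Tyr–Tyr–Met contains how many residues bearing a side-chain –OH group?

Serine (S), threonine (T), and tyrosine (Y) each carry a hydroxyl group on the side chain.
Matching residues: Thr2, Tyr3, Ser5, Tyr12, Ser13, Tyr21, Tyr22.

7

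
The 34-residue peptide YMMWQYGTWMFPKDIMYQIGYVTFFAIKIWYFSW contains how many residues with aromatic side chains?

13

The aromatic amino acids are Phe (F, benzyl), Trp (W, indole), and Tyr (Y, phenol).
Matching residues: Y1, W4, Y6, W9, F11, Y17, Y21, F24, F25, W30, Y31, F32, W34.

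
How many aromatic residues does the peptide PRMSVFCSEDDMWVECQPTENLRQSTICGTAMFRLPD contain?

3

Phenylalanine (F), tryptophan (W), and tyrosine (Y) have aromatic ring side chains.
Matching residues: F6, W13, F33.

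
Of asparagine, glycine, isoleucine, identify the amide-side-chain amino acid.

Only N (asparagine) and Q (glutamine) carry a side-chain carboxamide.
Of the listed options, only asparagine belongs to this group.

asparagine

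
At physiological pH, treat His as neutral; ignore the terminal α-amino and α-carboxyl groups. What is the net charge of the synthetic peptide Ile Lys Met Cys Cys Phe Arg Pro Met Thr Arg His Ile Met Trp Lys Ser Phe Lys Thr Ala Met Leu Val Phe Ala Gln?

Near pH 7.4, K and R contribute +1 each, D and E contribute −1 each, and every other side chain (His included, as stated) is uncharged.
Positive (K, R): Lys2, Arg7, Arg11, Lys16, Lys19 → +5.
Negative (D, E): none → −0.
Net charge = (+5) + (−0) = +5.

+5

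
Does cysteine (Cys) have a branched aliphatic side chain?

No

The BCAAs are Val, Leu, and Ile — aliphatic side chains with a branch point.
Cysteine is not in this group.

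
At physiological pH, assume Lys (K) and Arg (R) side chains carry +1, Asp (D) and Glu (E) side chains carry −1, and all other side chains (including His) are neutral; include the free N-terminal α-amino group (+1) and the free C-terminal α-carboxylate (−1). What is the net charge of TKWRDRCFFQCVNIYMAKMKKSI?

+5

Positive (K, R): K2, R4, R6, K18, K20, K21 → +6.
Negative (D, E): D5 → −1.
The N-terminus (+1) and C-terminus (−1) cancel.
Net charge = (+6) + (−1) = +5.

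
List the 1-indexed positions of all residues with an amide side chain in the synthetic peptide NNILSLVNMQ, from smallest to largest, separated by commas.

The amide-side-chain residues are Asn (N) and Gln (Q).
Matching residues: N1, N2, N8, Q10.

1, 2, 8, 10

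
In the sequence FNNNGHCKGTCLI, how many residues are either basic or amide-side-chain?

Basic: H, K, R. Amide-side-chain: N, Q.
Basic residues here: H6, K8 (2).
Amide-side-chain residues here: N2, N3, N4 (3).
The two groups share no amino acid, so total = 2 + 3 = 5.

5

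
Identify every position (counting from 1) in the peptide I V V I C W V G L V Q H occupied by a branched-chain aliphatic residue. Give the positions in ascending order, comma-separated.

1, 2, 3, 4, 7, 9, 10

V, L, and I make up the branched-chain aliphatic group.
Matching residues: I1, V2, V3, I4, V7, L9, V10.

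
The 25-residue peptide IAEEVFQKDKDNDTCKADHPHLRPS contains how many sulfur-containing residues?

The sulfur-bearing residues are cysteine (–SH) and methionine (–S–CH₃).
Matching residues: C15.

1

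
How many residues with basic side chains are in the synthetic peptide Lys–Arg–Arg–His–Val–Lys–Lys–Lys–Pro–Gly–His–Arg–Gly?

9

Lysine (K), arginine (R), and histidine (H) have basic, nitrogen-containing side chains.
Matching residues: Lys1, Arg2, Arg3, His4, Lys6, Lys7, Lys8, His11, Arg12.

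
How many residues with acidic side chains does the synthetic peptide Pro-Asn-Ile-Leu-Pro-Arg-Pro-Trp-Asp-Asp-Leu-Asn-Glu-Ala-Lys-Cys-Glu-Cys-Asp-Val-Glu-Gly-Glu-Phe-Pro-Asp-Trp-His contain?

Only D (aspartate) and E (glutamate) carry a side-chain carboxylic acid.
Matching residues: Asp9, Asp10, Glu13, Glu17, Asp19, Glu21, Glu23, Asp26.

8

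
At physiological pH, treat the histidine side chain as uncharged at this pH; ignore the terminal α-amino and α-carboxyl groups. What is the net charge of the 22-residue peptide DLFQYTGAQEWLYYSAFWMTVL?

The side chains ionized at physiological pH are Lys/Arg (+1) and Asp/Glu (−1); with His treated as neutral, nothing else contributes.
Positive (K, R): none → +0.
Negative (D, E): D1, E10 → −2.
Net charge = (+0) + (−2) = −2.

-2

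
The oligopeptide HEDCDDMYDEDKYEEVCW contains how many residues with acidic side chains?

Only D (aspartate) and E (glutamate) carry a side-chain carboxylic acid.
Matching residues: E2, D3, D5, D6, D9, E10, D11, E14, E15.

9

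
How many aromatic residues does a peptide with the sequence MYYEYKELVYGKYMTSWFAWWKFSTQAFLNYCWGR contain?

F, W, and Y each carry an aromatic ring on the side chain.
Matching residues: Y2, Y3, Y5, Y10, Y13, W17, F18, W20, W21, F23, F28, Y31, W33.

13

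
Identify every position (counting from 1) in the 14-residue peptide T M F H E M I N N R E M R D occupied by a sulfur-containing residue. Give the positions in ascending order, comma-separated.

The sulfur-bearing residues are cysteine (–SH) and methionine (–S–CH₃).
Matching residues: M2, M6, M12.

2, 6, 12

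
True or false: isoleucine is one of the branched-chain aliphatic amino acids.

V, L, and I make up the branched-chain aliphatic group.
Isoleucine is in this group.

True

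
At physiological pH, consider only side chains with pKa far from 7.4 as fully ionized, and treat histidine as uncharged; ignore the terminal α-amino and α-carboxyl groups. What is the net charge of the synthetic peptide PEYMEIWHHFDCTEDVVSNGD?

At pH ~7.4 the Lys and Arg side chains are protonated (+1), the Asp and Glu side chains are deprotonated (−1), and with His taken as neutral all other side chains carry no charge.
Positive (K, R): none → +0.
Negative (D, E): E2, E5, D11, E14, D15, D21 → −6.
Net charge = (+0) + (−6) = −6.

-6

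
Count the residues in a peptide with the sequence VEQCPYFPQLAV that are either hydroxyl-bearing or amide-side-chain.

3

Hydroxyl-bearing: S, T, Y. Amide-side-chain: N, Q.
Hydroxyl-bearing residues here: Y6 (1).
Amide-side-chain residues here: Q3, Q9 (2).
The two groups share no amino acid, so total = 1 + 2 = 3.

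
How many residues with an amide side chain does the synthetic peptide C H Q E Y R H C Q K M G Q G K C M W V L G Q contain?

4

Asparagine (N) and glutamine (Q) have uncharged amide side chains.
Matching residues: Q3, Q9, Q13, Q22.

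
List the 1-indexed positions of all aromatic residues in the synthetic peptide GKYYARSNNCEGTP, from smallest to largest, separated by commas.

The aromatic amino acids are Phe (F, benzyl), Trp (W, indole), and Tyr (Y, phenol).
Matching residues: Y3, Y4.

3, 4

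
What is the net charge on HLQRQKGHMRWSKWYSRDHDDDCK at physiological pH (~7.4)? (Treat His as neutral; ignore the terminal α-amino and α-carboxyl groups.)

The side chains ionized at physiological pH are Lys/Arg (+1) and Asp/Glu (−1); with His treated as neutral, nothing else contributes.
Positive (K, R): R4, K6, R10, K13, R17, K24 → +6.
Negative (D, E): D18, D20, D21, D22 → −4.
Net charge = (+6) + (−4) = +2.

+2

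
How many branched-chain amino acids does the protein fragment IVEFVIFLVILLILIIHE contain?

13

Valine (V), leucine (L), and isoleucine (I) are the branched-chain amino acids.
Matching residues: I1, V2, V5, I6, L8, V9, I10, L11, L12, I13, L14, I15, I16.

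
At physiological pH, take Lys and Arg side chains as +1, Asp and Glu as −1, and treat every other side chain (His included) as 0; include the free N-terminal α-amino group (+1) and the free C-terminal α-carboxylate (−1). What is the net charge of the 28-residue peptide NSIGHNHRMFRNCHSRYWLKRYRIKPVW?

+7

Positive (K, R): R8, R11, R16, K20, R21, R23, K25 → +7.
Negative (D, E): none → −0.
The N-terminus (+1) and C-terminus (−1) cancel.
Net charge = (+7) + (−0) = +7.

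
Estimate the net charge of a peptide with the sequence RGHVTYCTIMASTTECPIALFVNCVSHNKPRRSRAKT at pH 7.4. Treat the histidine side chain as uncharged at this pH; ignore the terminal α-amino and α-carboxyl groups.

+5

Near pH 7.4, K and R contribute +1 each, D and E contribute −1 each, and every other side chain (His included, as stated) is uncharged.
Positive (K, R): R1, K29, R31, R32, R34, K36 → +6.
Negative (D, E): E15 → −1.
Net charge = (+6) + (−1) = +5.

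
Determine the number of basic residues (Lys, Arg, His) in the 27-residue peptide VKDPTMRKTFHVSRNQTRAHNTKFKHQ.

Matching residues: K2, R7, K8, H11, R14, R18, H20, K23, K25, H26.

10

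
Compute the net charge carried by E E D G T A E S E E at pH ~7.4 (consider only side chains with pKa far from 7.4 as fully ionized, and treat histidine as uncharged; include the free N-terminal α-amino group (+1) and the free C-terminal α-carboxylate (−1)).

The side chains ionized at physiological pH are Lys/Arg (+1) and Asp/Glu (−1); with His treated as neutral, nothing else contributes.
Positive (K, R): none → +0.
Negative (D, E): E1, E2, D3, E7, E9, E10 → −6.
The N-terminus (+1) and C-terminus (−1) cancel.
Net charge = (+0) + (−6) = −6.

-6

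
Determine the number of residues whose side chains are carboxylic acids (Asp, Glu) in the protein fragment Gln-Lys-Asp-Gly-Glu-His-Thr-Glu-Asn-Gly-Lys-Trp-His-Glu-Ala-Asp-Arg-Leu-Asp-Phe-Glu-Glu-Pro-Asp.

Matching residues: Asp3, Glu5, Glu8, Glu14, Asp16, Asp19, Glu21, Glu22, Asp24.

9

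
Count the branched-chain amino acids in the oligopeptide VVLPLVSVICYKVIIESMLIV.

The BCAAs are Val, Leu, and Ile — aliphatic side chains with a branch point.
Matching residues: V1, V2, L3, L5, V6, V8, I9, V13, I14, I15, L19, I20, V21.

13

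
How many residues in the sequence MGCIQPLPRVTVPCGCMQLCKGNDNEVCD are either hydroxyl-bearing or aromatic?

1

Hydroxyl-bearing: S, T, Y. Aromatic: F, W, Y.
Hydroxyl-bearing residues here: T11 (1).
Aromatic residues here: none (0).
(Y belongs to both groups, but none appear in this sequence.) Total = 1 + 0 = 1.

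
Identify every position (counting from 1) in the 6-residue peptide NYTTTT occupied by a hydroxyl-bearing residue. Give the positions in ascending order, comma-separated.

2, 3, 4, 5, 6

Matching residues: Y2, T3, T4, T5, T6.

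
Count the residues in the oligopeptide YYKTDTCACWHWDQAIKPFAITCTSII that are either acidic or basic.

Acidic: D, E. Basic: H, K, R.
Acidic residues here: D5, D13 (2).
Basic residues here: K3, H11, K17 (3).
The two groups share no amino acid, so total = 2 + 3 = 5.

5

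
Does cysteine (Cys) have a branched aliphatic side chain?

No

V, L, and I make up the branched-chain aliphatic group.
Cysteine is not in this group.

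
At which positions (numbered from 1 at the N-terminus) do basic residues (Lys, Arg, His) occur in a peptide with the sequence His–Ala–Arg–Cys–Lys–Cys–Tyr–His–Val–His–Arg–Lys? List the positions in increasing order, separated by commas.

Matching residues: His1, Arg3, Lys5, His8, His10, Arg11, Lys12.

1, 3, 5, 8, 10, 11, 12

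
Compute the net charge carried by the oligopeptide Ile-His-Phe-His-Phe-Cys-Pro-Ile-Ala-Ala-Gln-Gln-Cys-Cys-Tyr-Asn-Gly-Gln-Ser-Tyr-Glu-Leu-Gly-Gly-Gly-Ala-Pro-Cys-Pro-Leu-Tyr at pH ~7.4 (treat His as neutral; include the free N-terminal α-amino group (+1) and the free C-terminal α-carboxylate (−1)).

-1

Near pH 7.4, K and R contribute +1 each, D and E contribute −1 each, and every other side chain (His included, as stated) is uncharged.
Positive (K, R): none → +0.
Negative (D, E): Glu21 → −1.
The N-terminus (+1) and C-terminus (−1) cancel.
Net charge = (+0) + (−1) = −1.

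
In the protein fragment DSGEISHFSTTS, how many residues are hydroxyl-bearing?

6

S, T, and Y are the three residues with a side-chain hydroxyl.
Matching residues: S2, S6, S9, T10, T11, S12.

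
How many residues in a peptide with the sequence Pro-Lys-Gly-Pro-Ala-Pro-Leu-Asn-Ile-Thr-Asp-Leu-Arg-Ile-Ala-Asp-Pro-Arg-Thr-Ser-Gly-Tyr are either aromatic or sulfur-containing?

Aromatic: F, W, Y. Sulfur-containing: C, M.
Aromatic residues here: Tyr22 (1).
Sulfur-containing residues here: none (0).
The two groups share no amino acid, so total = 1 + 0 = 1.

1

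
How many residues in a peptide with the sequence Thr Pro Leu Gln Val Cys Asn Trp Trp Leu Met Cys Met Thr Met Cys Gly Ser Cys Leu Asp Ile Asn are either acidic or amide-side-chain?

4

Acidic: D, E. Amide-side-chain: N, Q.
Acidic residues here: Asp21 (1).
Amide-side-chain residues here: Gln4, Asn7, Asn23 (3).
The two groups share no amino acid, so total = 1 + 3 = 4.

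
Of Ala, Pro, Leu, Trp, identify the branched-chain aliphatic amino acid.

Leu

The BCAAs are Val, Leu, and Ile — aliphatic side chains with a branch point.
Of the listed options, only Leu belongs to this group.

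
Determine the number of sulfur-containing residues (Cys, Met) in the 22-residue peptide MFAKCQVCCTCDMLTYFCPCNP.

8

Matching residues: M1, C5, C8, C9, C11, M13, C18, C20.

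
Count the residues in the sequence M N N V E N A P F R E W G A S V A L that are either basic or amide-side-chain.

Basic: H, K, R. Amide-side-chain: N, Q.
Basic residues here: R10 (1).
Amide-side-chain residues here: N2, N3, N6 (3).
The two groups share no amino acid, so total = 1 + 3 = 4.

4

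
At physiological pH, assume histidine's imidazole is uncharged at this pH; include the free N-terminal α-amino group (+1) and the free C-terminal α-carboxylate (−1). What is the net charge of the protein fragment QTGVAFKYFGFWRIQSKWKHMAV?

+4

The side chains ionized at physiological pH are Lys/Arg (+1) and Asp/Glu (−1); with His treated as neutral, nothing else contributes.
Positive (K, R): K7, R13, K17, K19 → +4.
Negative (D, E): none → −0.
The N-terminus (+1) and C-terminus (−1) cancel.
Net charge = (+4) + (−0) = +4.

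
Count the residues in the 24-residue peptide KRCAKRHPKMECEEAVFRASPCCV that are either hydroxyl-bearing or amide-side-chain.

1

Hydroxyl-bearing: S, T, Y. Amide-side-chain: N, Q.
Hydroxyl-bearing residues here: S20 (1).
Amide-side-chain residues here: none (0).
The two groups share no amino acid, so total = 1 + 0 = 1.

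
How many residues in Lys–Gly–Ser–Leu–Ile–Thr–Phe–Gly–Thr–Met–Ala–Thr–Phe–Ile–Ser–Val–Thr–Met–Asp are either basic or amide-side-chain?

Basic: H, K, R. Amide-side-chain: N, Q.
Basic residues here: Lys1 (1).
Amide-side-chain residues here: none (0).
The two groups share no amino acid, so total = 1 + 0 = 1.

1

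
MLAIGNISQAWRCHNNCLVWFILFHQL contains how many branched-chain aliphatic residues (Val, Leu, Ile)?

Matching residues: L2, I4, I7, L18, V19, I22, L23, L27.

8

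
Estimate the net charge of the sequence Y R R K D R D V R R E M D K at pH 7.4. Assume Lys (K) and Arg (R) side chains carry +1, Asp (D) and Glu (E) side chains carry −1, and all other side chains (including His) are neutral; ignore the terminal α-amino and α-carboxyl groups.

+3

Positive (K, R): R2, R3, K4, R6, R9, R10, K14 → +7.
Negative (D, E): D5, D7, E11, D13 → −4.
Net charge = (+7) + (−4) = +3.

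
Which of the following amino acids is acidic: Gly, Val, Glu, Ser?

Glu

Aspartate (D) and glutamate (E) have carboxylic-acid side chains and are the acidic amino acids.
Of the listed options, only Glu belongs to this group.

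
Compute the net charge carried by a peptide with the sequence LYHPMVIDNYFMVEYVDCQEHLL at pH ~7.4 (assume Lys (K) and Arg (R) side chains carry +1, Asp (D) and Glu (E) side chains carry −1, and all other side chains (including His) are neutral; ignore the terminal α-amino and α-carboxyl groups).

-4

Positive (K, R): none → +0.
Negative (D, E): D8, E14, D17, E20 → −4.
Net charge = (+0) + (−4) = −4.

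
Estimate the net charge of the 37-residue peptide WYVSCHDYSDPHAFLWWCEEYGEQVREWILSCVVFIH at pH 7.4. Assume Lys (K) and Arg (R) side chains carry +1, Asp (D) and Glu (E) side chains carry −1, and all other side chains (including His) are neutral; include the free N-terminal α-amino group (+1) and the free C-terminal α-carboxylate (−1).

-5

Positive (K, R): R26 → +1.
Negative (D, E): D7, D10, E19, E20, E23, E27 → −6.
The N-terminus (+1) and C-terminus (−1) cancel.
Net charge = (+1) + (−6) = −5.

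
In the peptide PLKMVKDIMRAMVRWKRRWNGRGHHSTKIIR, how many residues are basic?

K, R, and H are the three residues with basic side chains (ε-amine, guanidinium, and imidazole respectively).
Matching residues: K3, K6, R10, R14, K16, R17, R18, R22, H24, H25, K28, R31.

12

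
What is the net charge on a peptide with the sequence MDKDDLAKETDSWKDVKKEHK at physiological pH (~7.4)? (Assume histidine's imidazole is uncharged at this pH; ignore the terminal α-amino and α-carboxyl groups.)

-1

The side chains ionized at physiological pH are Lys/Arg (+1) and Asp/Glu (−1); with His treated as neutral, nothing else contributes.
Positive (K, R): K3, K8, K14, K17, K18, K21 → +6.
Negative (D, E): D2, D4, D5, E9, D11, D15, E19 → −7.
Net charge = (+6) + (−7) = −1.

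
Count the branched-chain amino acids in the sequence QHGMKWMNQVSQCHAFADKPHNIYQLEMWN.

3

Valine (V), leucine (L), and isoleucine (I) are the branched-chain amino acids.
Matching residues: V10, I23, L26.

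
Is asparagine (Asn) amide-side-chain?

Only N (asparagine) and Q (glutamine) carry a side-chain carboxamide.
Asparagine is in this group.

Yes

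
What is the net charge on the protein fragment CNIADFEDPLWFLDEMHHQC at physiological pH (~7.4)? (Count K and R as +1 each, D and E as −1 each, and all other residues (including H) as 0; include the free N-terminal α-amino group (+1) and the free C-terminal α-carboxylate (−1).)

-5

Positive (K, R): none → +0.
Negative (D, E): D5, E7, D8, D14, E15 → −5.
The N-terminus (+1) and C-terminus (−1) cancel.
Net charge = (+0) + (−5) = −5.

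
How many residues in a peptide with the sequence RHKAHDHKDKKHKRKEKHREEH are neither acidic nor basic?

1

Acidic: D, E. Basic: K, R, H. All other residues are neither.
Matching residues: A4.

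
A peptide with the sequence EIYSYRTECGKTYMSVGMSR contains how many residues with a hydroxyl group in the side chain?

S, T, and Y are the three residues with a side-chain hydroxyl.
Matching residues: Y3, S4, Y5, T7, T12, Y13, S15, S19.

8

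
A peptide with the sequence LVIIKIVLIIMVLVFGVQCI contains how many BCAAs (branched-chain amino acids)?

14

Valine (V), leucine (L), and isoleucine (I) are the branched-chain amino acids.
Matching residues: L1, V2, I3, I4, I6, V7, L8, I9, I10, V12, L13, V14, V17, I20.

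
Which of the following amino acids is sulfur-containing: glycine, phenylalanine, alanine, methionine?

methionine

The sulfur-bearing residues are cysteine (–SH) and methionine (–S–CH₃).
Of the listed options, only methionine belongs to this group.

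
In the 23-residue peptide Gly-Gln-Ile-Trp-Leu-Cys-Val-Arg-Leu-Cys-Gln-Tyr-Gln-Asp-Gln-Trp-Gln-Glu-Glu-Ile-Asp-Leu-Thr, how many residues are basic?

1

K, R, and H are the three residues with basic side chains (ε-amine, guanidinium, and imidazole respectively).
Matching residues: Arg8.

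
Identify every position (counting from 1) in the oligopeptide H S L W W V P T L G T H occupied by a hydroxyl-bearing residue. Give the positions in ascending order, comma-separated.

2, 8, 11

S, T, and Y are the three residues with a side-chain hydroxyl.
Matching residues: S2, T8, T11.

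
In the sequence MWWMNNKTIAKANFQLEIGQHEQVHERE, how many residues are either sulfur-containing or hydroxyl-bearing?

Sulfur-containing: C, M. Hydroxyl-bearing: S, T, Y.
Sulfur-containing residues here: M1, M4 (2).
Hydroxyl-bearing residues here: T8 (1).
The two groups share no amino acid, so total = 2 + 1 = 3.

3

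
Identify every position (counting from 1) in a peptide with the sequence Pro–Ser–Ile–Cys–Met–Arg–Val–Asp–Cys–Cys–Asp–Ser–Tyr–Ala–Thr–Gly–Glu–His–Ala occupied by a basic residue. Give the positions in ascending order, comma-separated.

Matching residues: Arg6, His18.

6, 18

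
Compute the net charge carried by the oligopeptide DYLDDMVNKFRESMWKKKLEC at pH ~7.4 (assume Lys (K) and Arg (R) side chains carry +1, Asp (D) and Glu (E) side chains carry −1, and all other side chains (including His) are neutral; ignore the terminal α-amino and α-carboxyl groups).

0

Positive (K, R): K9, R11, K16, K17, K18 → +5.
Negative (D, E): D1, D4, D5, E12, E20 → −5.
Net charge = (+5) + (−5) = 0.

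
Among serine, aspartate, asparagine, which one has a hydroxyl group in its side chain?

The –OH-bearing residues are Ser, Thr (aliphatic alcohols), and Tyr (phenol).
Of the listed options, only serine belongs to this group.

serine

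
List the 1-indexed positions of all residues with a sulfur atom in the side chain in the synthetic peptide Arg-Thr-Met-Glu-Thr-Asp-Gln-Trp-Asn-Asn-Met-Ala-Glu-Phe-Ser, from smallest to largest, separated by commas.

The sulfur-bearing residues are cysteine (–SH) and methionine (–S–CH₃).
Matching residues: Met3, Met11.

3, 11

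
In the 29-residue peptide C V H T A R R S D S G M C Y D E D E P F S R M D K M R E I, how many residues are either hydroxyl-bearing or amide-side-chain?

5

Hydroxyl-bearing: S, T, Y. Amide-side-chain: N, Q.
Hydroxyl-bearing residues here: T4, S8, S10, Y14, S21 (5).
Amide-side-chain residues here: none (0).
The two groups share no amino acid, so total = 5 + 0 = 5.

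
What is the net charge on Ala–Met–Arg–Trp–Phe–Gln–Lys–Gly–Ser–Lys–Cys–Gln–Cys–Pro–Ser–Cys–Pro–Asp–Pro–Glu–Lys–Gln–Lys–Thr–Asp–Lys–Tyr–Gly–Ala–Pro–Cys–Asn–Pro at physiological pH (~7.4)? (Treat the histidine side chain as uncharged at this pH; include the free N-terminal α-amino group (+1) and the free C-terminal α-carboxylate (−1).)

+3

At pH ~7.4 the Lys and Arg side chains are protonated (+1), the Asp and Glu side chains are deprotonated (−1), and with His taken as neutral all other side chains carry no charge.
Positive (K, R): Arg3, Lys7, Lys10, Lys21, Lys23, Lys26 → +6.
Negative (D, E): Asp18, Glu20, Asp25 → −3.
The N-terminus (+1) and C-terminus (−1) cancel.
Net charge = (+6) + (−3) = +3.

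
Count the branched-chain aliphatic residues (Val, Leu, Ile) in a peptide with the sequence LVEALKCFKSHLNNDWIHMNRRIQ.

6

Matching residues: L1, V2, L5, L12, I17, I23.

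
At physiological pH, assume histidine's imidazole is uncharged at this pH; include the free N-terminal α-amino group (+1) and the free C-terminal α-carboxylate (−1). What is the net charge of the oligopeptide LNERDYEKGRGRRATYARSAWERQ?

The side chains ionized at physiological pH are Lys/Arg (+1) and Asp/Glu (−1); with His treated as neutral, nothing else contributes.
Positive (K, R): R4, K8, R10, R12, R13, R18, R23 → +7.
Negative (D, E): E3, D5, E7, E22 → −4.
The N-terminus (+1) and C-terminus (−1) cancel.
Net charge = (+7) + (−4) = +3.

+3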